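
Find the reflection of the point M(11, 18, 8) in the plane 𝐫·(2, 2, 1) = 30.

(-5, 2, 0)

n = (2, 2, 1), |n|² = 9, n·M − 30 = 36, so t = 36/9 = 4.
Foot F = M − 4·n = (3, 10, 4); the reflection is 2F − M = (−5, 2, 0).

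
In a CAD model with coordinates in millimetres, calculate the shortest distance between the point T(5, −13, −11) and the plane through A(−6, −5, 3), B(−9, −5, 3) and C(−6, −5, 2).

8

AB = (−3, 0, 0) and AC = (0, 0, −1), so a normal is n = AB × AC = (0, −3, 0).
n = (0, −3, 0); n·P − 15 = 24; |n| = 3; distance = 24/3 = 8.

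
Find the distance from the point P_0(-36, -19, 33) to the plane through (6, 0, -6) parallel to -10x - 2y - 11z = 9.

29/15

Parallel planes share the normal n = (-10, -2, -11); since (6, 0, -6) lies on the plane, its equation is -10x - 2y - 11z = 6.
d = |(-10)·(-36) + (-2)·(-19) + (-11)·33 − 6| / √(100 + 4 + 121) = |29| / 15 = 29/15.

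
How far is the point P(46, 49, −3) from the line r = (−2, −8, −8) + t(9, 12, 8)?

Direction vector d = (9, 12, 8).
AP = (48, 57, 5), and AP × d = (396, −339, 63).
|AP × d|² = 275706 and |d|² = 289, so the distance is √(275706/289) = √954 = 3√106.

3√106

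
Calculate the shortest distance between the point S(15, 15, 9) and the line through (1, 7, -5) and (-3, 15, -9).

A direction vector is d = (-4, 8, -4).
AP = (14, 8, 14); AP·d = -48, |AP|² = 456, |d|² = 96.
distance² = |AP|² − (AP·d)²/|d|² = 456 − 2304/96 = 432, so the distance is 12√3.

12√3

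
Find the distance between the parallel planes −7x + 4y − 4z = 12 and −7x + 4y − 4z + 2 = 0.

With common normal n = (−7, 4, −4) (|n| = 9), the distance is |12 − (-2)|/|n| = 14/9.

14/9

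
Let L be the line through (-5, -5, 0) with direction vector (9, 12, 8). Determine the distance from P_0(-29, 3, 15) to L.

√865

Direction vector d = (9, 12, 8).
AP = (-24, 8, 15); AP·d = 0, |AP|² = 865, |d|² = 289.
distance² = |AP|² − (AP·d)²/|d|² = 865 − 0/289 = 865, so the distance is √865.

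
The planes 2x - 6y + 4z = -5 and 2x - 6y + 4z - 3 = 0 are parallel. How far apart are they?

With common normal n = (2, -6, 4) (|n| = 2√14), the distance is |(-5) − 3|/|n| = 8/(2√14) = 2√14/7.

4/√14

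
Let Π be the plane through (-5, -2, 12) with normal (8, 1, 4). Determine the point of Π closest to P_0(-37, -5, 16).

n = (8, 1, 4), |n|² = 81, and n·P_0 − 6 = -243.
t = -243/81 = -3, so the foot is P_0 − t·n = (-37, -5, 16) − (-3)·(8, 1, 4) = (-13, -2, 28).

(-13, -2, 28)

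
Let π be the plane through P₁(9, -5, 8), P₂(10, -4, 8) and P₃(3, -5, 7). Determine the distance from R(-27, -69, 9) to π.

P₁P₂ = (1, 1, 0) and P₁P₃ = (-6, 0, -1), so a normal is n = P₁P₂ × P₁P₃ = (-1, 1, 6).
Then n·(-27, -69, 9) - 34 = -22.
|n| = √(1 + 1 + 36) = √38, so the distance is |-22|/√38 = 22/√38.

22/√38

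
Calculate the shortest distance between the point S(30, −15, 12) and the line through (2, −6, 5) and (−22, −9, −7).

A direction vector is d = (−24, −3, −12).
AP = (28, −9, 7); AP·d = -729, |AP|² = 914, |d|² = 729.
distance² = |AP|² − (AP·d)²/|d|² = 914 − 531441/729 = 185, so the distance is √185.

√185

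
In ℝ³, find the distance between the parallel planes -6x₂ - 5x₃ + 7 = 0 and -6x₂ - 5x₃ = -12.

5/√61

With common normal n = (0, -6, -5) (|n| = √61), the distance is |(-7) − (-12)|/|n| = 5/√61 = 5√61/61.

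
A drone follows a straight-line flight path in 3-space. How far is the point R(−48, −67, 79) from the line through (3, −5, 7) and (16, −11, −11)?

A direction vector is d = (13, −6, −18).
AP = (−51, −62, 72), and AP × d = (1548, 18, 1112).
|AP × d|² = 3633172 and |d|² = 529, so the distance is √(3633172/529) = √6868 = 2√1717.

2√1717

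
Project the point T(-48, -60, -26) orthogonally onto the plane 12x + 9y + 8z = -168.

(0, -24, 6)

n = (12, 9, 8), |n|² = 289, and n·T − (-168) = -1156.
t = -1156/289 = -4, so the foot is T − t·n = (-48, -60, -26) − (-4)·(12, 9, 8) = (0, -24, 6).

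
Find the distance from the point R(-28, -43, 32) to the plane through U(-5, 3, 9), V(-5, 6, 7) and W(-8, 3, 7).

23√17/17

UV = (0, 3, -2) and UW = (-3, 0, -2), so a normal is n = UV × UW = (-6, 6, 9).
Then n·(-28, -43, 32) - 129 = 69.
|n| = √(36 + 36 + 81) = 3√17, so the distance is |69|/(3√17) = 23/√17.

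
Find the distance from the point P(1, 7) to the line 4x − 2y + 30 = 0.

2√5

The normal to the line is n = (4, −2) with |n| = 2√5.
|n·P − (-30)| = |-10 − (-30)| = 20, so the distance is 20/(2√5) = 2√5.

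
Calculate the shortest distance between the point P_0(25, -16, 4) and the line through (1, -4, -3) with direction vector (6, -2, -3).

2√82

Direction vector d = (6, -2, -3).
AP = (24, -12, 7); AP·d = 147, |AP|² = 769, |d|² = 49.
distance² = |AP|² − (AP·d)²/|d|² = 769 − 21609/49 = 328, so the distance is 2√82.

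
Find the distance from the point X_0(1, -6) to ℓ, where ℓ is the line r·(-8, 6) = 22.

The normal to the line is n = (-8, 6) with |n| = 10.
|n·X_0 − 22| = |-44 − 22| = 66, so the distance is 66/10 = 33/5.

33/5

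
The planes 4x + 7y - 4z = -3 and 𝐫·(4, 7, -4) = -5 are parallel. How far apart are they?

2/9

With common normal n = (4, 7, -4) (|n| = 9), the distance is |(-3) − (-5)|/|n| = 2/9.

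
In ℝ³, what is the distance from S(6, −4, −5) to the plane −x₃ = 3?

2

Normal vector n = (0, 0, −1), and n·(6, −4, −5) − 3 = 2.
|n| = √(0 + 0 + 1) = 1, so the distance is |2|/1 = 2.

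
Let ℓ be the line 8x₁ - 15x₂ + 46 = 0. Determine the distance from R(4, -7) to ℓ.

183/17

The normal to the line is n = (8, -15) with |n| = 17.
|n·R − (-46)| = |137 − (-46)| = 183, so the distance is 183/17.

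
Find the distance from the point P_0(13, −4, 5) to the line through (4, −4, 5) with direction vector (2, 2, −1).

Direction vector d = (2, 2, −1).
AP = (9, 0, 0); AP·d = 18, |AP|² = 81, |d|² = 9.
distance² = |AP|² − (AP·d)²/|d|² = 81 − 324/9 = 45, so the distance is 3√5.

3√5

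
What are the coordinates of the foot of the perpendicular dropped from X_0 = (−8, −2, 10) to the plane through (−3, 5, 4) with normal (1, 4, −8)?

(-7, 2, 2)

n = (1, 4, −8), |n|² = 81, and n·X_0 − (-15) = -81.
t = -81/81 = -1, so the foot is X_0 − t·n = (−8, −2, 10) − (-1)·(1, 4, −8) = (−7, 2, 2).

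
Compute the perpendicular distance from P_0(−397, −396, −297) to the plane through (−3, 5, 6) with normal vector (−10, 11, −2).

The plane has equation n·(r − (−3, 5, 6)) = 0, i.e. n·r = 73.
d = |(-10)·(-397) + 11·(-396) + (-2)·(-297) − 73| / √(100 + 121 + 4) = |135| / 15 = 9.

9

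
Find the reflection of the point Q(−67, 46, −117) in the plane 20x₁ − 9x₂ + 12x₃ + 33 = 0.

(133, -44, 3)

n = (20, −9, 12), |n|² = 625, n·Q − (-33) = -3125, so t = -3125/625 = -5.
Foot F = Q − (-5)·n = (33, 1, −57); the reflection is 2F − Q = (133, −44, 3).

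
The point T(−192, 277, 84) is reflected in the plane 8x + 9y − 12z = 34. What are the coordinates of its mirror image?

n = (8, 9, −12), |n|² = 289, n·T − 34 = -85, so t = -85/289 = -5/17.
Foot F = T − (-5/17)·n = (−3224/17, 4754/17, 1368/17); the reflection is 2F − T = (−3184/17, 4799/17, 1308/17).

(-3184/17, 4799/17, 1308/17)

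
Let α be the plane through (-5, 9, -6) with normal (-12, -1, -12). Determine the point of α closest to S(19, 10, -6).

The perpendicular from S has direction n = (-12, -1, -12): r = (19, 10, -6) + t(-12, -1, -12).
Substitute into the plane: n·(S + tn) = 123 gives -166 + 289t = 123, so t = 1.
Foot = (19, 10, -6) + 1·(-12, -1, -12) = (7, 9, -18).

(7, 9, -18)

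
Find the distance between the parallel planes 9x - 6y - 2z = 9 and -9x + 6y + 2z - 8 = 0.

Divide the second equation by -1 to match normals: 9x - 6y - 2z = -8.
Both planes have normal n = (9, -6, -2), |n| = 11. Any point on the first plane is at distance |(-8) − 9|/|n| = 17/11 from the second.

17/11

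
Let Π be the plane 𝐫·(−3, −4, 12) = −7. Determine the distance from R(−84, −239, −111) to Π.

9

Normal vector n = (−3, −4, 12), and n·(−84, −239, −111) − (−7) = −117.
|n| = √(9 + 16 + 144) = 13, so the distance is |-117|/13 = 9.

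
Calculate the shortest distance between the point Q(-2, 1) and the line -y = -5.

The normal to the line is n = (0, -1) with |n| = 1.
|n·Q − (-5)| = |-1 − (-5)| = 4, so the distance is 4/1 = 4.

4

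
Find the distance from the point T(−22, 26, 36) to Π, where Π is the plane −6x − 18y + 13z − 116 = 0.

16/23

d = |(-6)·(-22) + (-18)·26 + 13·36 − 116| / √(36 + 324 + 169) = |16| / 23 = 16/23.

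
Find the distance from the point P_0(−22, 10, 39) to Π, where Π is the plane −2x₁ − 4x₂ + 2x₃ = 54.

7√6/3

Normal vector n = (−2, −4, 2), and n·(−22, 10, 39) − 54 = 28.
|n| = √(4 + 16 + 4) = 2√6, so the distance is |28|/(2√6) = 7√6/3.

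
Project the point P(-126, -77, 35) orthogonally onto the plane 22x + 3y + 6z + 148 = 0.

n = (22, 3, 6), |n|² = 529, and n·P − (-148) = -2645.
t = -2645/529 = -5, so the foot is P − t·n = (-126, -77, 35) − (-5)·(22, 3, 6) = (-16, -62, 65).

(-16, -62, 65)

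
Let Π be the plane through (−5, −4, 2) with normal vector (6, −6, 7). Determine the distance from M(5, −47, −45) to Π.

1

The plane has equation n·(r − (−5, −4, 2)) = 0, i.e. n·r = 8.
n = (6, −6, 7); n·P − 8 = -11; |n| = 11; distance = 11/11 = 1.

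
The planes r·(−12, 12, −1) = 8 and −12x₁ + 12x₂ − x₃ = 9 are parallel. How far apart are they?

With common normal n = (−12, 12, −1) (|n| = 17), the distance is |8 − 9|/|n| = 1/17.

1/17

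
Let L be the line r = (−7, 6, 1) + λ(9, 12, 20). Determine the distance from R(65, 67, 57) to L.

Direction vector d = (9, 12, 20).
AP = (72, 61, 56); AP·d = 2500, |AP|² = 12041, |d|² = 625.
distance² = |AP|² − (AP·d)²/|d|² = 12041 − 6250000/625 = 2041, so the distance is √2041.

√2041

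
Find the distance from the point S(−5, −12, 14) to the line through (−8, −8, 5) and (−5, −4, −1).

A direction vector is d = (3, 4, −6).
AP = (3, −4, 9); AP·d = -61, |AP|² = 106, |d|² = 61.
distance² = |AP|² − (AP·d)²/|d|² = 106 − 3721/61 = 45, so the distance is 3√5.

3√5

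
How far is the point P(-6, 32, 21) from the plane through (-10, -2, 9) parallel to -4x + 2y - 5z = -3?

8/(3√5)

Parallel planes share the normal n = (-4, 2, -5); since (-10, -2, 9) lies on the plane, its equation is -4x + 2y - 5z = -9.
Then n·(-6, 32, 21) - (-9) = -8.
|n| = √(16 + 4 + 25) = 3√5, so the distance is |-8|/(3√5) = 8/(3√5).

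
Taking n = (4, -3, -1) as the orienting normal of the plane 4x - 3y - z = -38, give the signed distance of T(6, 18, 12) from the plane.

n·T − (-38) = -4.
|n| = √26, so the signed distance is -4/√26.

-4/√26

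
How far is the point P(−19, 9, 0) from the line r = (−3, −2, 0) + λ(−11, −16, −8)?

Direction vector d = (−11, −16, −8).
AP = (−16, 11, 0), and AP × d = (−88, −128, 377).
|AP × d|² = 166257 and |d|² = 441, so the distance is √(166257/441) = √377.

√377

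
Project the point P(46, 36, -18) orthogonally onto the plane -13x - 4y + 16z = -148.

(20, 28, 14)

The perpendicular from P has direction n = (-13, -4, 16): r = (46, 36, -18) + t(-13, -4, 16).
Substitute into the plane: n·(P + tn) = -148 gives -1030 + 441t = -148, so t = 2.
Foot = (46, 36, -18) + 2·(-13, -4, 16) = (20, 28, 14).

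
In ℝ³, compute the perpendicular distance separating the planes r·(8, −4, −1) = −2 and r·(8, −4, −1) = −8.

2/3

Both planes have normal n = (8, −4, −1), |n| = 9. Any point on the first plane is at distance |(-8) − (-2)|/|n| = 6/9 = 2/3 from the second.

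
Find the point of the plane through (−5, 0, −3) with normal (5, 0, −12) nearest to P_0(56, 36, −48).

(31, 36, 12)

The perpendicular from P_0 has direction n = (5, 0, −12): r = (56, 36, −48) + t(5, 0, −12).
Substitute into the plane: n·(P_0 + tn) = 11 gives 856 + 169t = 11, so t = -5.
Foot = (56, 36, −48) + (-5)·(5, 0, −12) = (31, 36, 12).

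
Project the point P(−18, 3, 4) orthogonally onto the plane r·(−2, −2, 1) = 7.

The perpendicular from P has direction n = (−2, −2, 1): r = (−18, 3, 4) + μ(−2, −2, 1).
Substitute into the plane: n·(P + μn) = 7 gives 34 + 9μ = 7, so μ = -3.
Foot = (−18, 3, 4) + (-3)·(−2, −2, 1) = (−12, 9, 1).

(-12, 9, 1)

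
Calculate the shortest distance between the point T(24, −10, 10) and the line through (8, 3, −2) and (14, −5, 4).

5

A direction vector is d = (6, −8, 6).
AP = (16, −13, 12), and AP × d = (18, −24, −50).
|AP × d|² = 3400 and |d|² = 136, so the distance is √(3400/136) = √25 = 5.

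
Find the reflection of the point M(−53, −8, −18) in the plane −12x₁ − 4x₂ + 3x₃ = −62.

With n = (−12, −4, 3), the signed offset is (n·M − (-62))/|n|² = 676/169 = 4.
M' = M − 2t·n = (−53, −8, −18) − 8·(−12, −4, 3) = (43, 24, −42).

(43, 24, -42)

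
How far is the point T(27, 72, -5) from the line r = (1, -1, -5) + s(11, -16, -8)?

√4241

Direction vector d = (11, -16, -8).
AP = (26, 73, 0); AP·d = -882, |AP|² = 6005, |d|² = 441.
distance² = |AP|² − (AP·d)²/|d|² = 6005 − 777924/441 = 4241, so the distance is √4241.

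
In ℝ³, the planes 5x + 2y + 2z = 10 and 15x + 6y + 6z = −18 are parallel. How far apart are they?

16√33/33

Divide the second equation by 3 to match normals: 5x + 2y + 2z = -6.
With common normal n = (5, 2, 2) (|n| = √33), the distance is |10 − (-6)|/|n| = 16/√33 = 16√33/33.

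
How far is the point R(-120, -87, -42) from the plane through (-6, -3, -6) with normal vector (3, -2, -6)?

The plane has equation n·(r − (-6, -3, -6)) = 0, i.e. n·r = 24.
d = |3·(-120) + (-2)·(-87) + (-6)·(-42) − 24| / √(9 + 4 + 36) = |42| / 7 = 6.

6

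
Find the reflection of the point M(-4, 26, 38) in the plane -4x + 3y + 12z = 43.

(20, 8, -34)

n = (-4, 3, 12), |n|² = 169, n·M − 43 = 507, so t = 507/169 = 3.
Foot F = M − 3·n = (8, 17, 2); the reflection is 2F − M = (20, 8, -34).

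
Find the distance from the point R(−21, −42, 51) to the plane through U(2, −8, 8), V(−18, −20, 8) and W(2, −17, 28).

17/25

UV = (−20, −12, 0) and UW = (0, −9, 20), so a normal is n = UV × UW = (−240, 400, 180).
d = |(-240)·(-21) + 400·(-42) + 180·51 − (-2240)| / √(57600 + 160000 + 32400) = |-340| / 500 = 17/25.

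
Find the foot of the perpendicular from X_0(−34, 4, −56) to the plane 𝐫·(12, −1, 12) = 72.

(14, 0, -8)

The perpendicular from X_0 has direction n = (12, −1, 12): r = (−34, 4, −56) + t(12, −1, 12).
Substitute into the plane: n·(X_0 + tn) = 72 gives -1084 + 289t = 72, so t = 4.
Foot = (−34, 4, −56) + 4·(12, −1, 12) = (14, 0, −8).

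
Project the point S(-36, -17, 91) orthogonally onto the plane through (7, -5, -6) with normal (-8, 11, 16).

(-4, -61, 27)

n = (-8, 11, 16), |n|² = 441, and n·S − (-207) = 1764.
t = 1764/441 = 4, so the foot is S − t·n = (-36, -17, 91) − 4·(-8, 11, 16) = (-4, -61, 27).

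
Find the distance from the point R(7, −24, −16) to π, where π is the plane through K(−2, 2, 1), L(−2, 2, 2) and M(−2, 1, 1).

KL = (0, 0, 1) and KM = (0, −1, 0), so a normal is n = KL × KM = (1, 0, 0).
d = |1·7 − (-2)| / √(1 + 0 + 0) = |9| / 1 = 9.

9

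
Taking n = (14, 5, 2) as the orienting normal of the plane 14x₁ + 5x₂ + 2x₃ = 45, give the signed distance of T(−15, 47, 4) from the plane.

-4/5

n·T − 45 = -12.
|n| = 15, so the signed distance is -12/15 = -4/5.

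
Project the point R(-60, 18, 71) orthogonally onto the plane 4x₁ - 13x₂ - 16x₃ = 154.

(-44, -34, 7)

n = (4, -13, -16), |n|² = 441, and n·R − 154 = -1764.
t = -1764/441 = -4, so the foot is R − t·n = (-60, 18, 71) − (-4)·(4, -13, -16) = (-44, -34, 7).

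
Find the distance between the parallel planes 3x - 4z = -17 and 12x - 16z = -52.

4/5

Divide the second equation by 4 to match normals: 3x - 4z = -13.
With common normal n = (3, 0, -4) (|n| = 5), the distance is |(-17) − (-13)|/|n| = 4/5.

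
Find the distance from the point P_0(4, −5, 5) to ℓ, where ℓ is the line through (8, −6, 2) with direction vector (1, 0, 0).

Direction vector d = (1, 0, 0).
AP = (−4, 1, 3); AP·d = -4, |AP|² = 26, |d|² = 1.
distance² = |AP|² − (AP·d)²/|d|² = 26 − 16/1 = 10, so the distance is √10.

√10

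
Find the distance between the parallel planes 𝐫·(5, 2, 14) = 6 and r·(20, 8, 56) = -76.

5/3

Divide the second equation by 4 to match normals: 5x + 2y + 14z = -19.
With common normal n = (5, 2, 14) (|n| = 15), the distance is |6 − (-19)|/|n| = 25/15 = 5/3.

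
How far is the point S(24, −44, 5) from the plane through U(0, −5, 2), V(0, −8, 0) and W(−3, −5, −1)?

15√22/22

UV = (0, −3, −2) and UW = (−3, 0, −3), so a normal is n = UV × UW = (9, 6, −9).
Then n·(24, −44, 5) − (−48) = −45.
|n| = √(81 + 36 + 81) = 3√22, so the distance is |-45|/(3√22) = 15/√22.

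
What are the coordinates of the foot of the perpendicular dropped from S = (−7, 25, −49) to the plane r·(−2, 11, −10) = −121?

(1, -19, -9)

n = (−2, 11, −10), |n|² = 225, and n·S − (-121) = 900.
t = 900/225 = 4, so the foot is S − t·n = (−7, 25, −49) − 4·(−2, 11, −10) = (1, −19, −9).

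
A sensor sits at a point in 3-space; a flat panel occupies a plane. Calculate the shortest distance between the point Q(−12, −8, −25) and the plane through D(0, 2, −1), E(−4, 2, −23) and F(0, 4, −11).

16/15

DE = (−4, 0, −22) and DF = (0, 2, −10), so a normal is n = DE × DF = (44, −40, −8).
n = (44, −40, −8); n·P − (-72) = 64; |n| = 60; distance = 64/60 = 16/15.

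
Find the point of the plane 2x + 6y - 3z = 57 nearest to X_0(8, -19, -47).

(60/7, -121/7, -335/7)

The perpendicular from X_0 has direction n = (2, 6, -3): r = (8, -19, -47) + t(2, 6, -3).
Substitute into the plane: n·(X_0 + tn) = 57 gives 43 + 49t = 57, so t = 2/7.
Foot = (8, -19, -47) + (2/7)·(2, 6, -3) = (60/7, -121/7, -335/7).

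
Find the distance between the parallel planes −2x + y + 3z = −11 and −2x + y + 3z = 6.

With common normal n = (−2, 1, 3) (|n| = √14), the distance is |(-11) − 6|/|n| = 17/√14.

17/√14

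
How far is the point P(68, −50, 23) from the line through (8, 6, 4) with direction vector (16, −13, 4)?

Direction vector d = (16, −13, 4).
AP = (60, −56, 19), and AP × d = (23, 64, 116).
|AP × d|² = 18081 and |d|² = 441, so the distance is √(18081/441) = √41.

√41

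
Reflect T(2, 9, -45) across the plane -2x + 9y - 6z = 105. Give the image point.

(10, -27, -21)

n = (-2, 9, -6), |n|² = 121, n·T − 105 = 242, so t = 242/121 = 2.
Foot F = T − 2·n = (6, -9, -33); the reflection is 2F − T = (10, -27, -21).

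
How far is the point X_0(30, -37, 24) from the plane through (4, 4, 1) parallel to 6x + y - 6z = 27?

23√73/73

Parallel planes share the normal n = (6, 1, -6); since (4, 4, 1) lies on the plane, its equation is 6x + y - 6z = 22.
Then n·(30, -37, 24) - 22 = -23.
|n| = √(36 + 1 + 36) = √73, so the distance is |-23|/√73 = 23/√73.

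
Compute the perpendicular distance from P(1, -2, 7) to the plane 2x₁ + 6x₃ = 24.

√10

d = |2·1 + 6·7 − 24| / √(4 + 0 + 36) = |20| / (2√10) = √10.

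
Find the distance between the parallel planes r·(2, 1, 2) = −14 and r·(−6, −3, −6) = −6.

16/3

Divide the second equation by -3 to match normals: 2x₁ + x₂ + 2x₃ = 2.
Both planes have normal n = (2, 1, 2), |n| = 3. Any point on the first plane is at distance |2 − (-14)|/|n| = 16/3 from the second.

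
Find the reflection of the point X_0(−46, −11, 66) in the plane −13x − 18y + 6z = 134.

(6, 61, 42)

With n = (−13, −18, 6), the signed offset is (n·X_0 − 134)/|n|² = 1058/529 = 2.
X_0' = X_0 − 2t·n = (−46, −11, 66) − 4·(−13, −18, 6) = (6, 61, 42).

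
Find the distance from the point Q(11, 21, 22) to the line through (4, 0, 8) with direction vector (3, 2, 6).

7√5

Direction vector d = (3, 2, 6).
AP = (7, 21, 14), and AP × d = (98, 0, -49).
|AP × d|² = 12005 and |d|² = 49, so the distance is √(12005/49) = √245 = 7√5.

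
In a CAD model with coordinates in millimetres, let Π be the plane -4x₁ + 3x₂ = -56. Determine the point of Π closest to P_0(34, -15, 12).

(14, 0, 12)

n = (-4, 3, 0), |n|² = 25, and n·P_0 − (-56) = -125.
t = -125/25 = -5, so the foot is P_0 − t·n = (34, -15, 12) − (-5)·(-4, 3, 0) = (14, 0, 12).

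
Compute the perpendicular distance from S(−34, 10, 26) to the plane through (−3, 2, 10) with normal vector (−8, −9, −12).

16/17

The plane has equation n·(r − (−3, 2, 10)) = 0, i.e. n·r = -114.
Then n·(−34, 10, 26) − (−114) = −16.
|n| = √(64 + 81 + 144) = 17, so the distance is |-16|/17 = 16/17.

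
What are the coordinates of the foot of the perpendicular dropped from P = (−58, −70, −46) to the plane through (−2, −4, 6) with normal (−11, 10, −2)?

n = (−11, 10, −2), |n|² = 225, and n·P − (-30) = 60.
t = 60/225 = 4/15, so the foot is P − t·n = (−58, −70, −46) − (4/15)·(−11, 10, −2) = (−826/15, −218/3, −682/15).

(-826/15, -218/3, -682/15)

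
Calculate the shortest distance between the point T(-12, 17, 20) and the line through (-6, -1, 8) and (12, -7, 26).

6√14

A direction vector is d = (18, -6, 18).
AP = (-6, 18, 12), and AP × d = (396, 324, -288).
|AP × d|² = 344736 and |d|² = 684, so the distance is √(344736/684) = √504 = 6√14.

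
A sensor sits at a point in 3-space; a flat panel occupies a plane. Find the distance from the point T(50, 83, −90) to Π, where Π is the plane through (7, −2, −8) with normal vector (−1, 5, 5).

The plane has equation n·(r − (7, −2, −8)) = 0, i.e. n·r = -57.
n = (−1, 5, 5); n·P − (-57) = -28; |n| = √51; distance = 28/√51.

28√51/51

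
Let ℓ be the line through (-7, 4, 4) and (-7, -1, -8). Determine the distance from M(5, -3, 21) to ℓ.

√313

A direction vector is d = (0, -5, -12).
AP = (12, -7, 17); AP·d = -169, |AP|² = 482, |d|² = 169.
distance² = |AP|² − (AP·d)²/|d|² = 482 − 28561/169 = 313, so the distance is √313.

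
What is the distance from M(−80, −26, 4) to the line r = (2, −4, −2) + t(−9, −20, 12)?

Direction vector d = (−9, −20, 12).
AP = (−82, −22, 6); AP·d = 1250, |AP|² = 7244, |d|² = 625.
distance² = |AP|² − (AP·d)²/|d|² = 7244 − 1562500/625 = 4744, so the distance is 2√1186.

2√1186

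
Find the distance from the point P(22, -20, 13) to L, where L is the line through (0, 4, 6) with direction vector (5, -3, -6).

Direction vector d = (5, -3, -6).
AP = (22, -24, 7), and AP × d = (165, 167, 54).
|AP × d|² = 58030 and |d|² = 70, so the distance is √(58030/70) = √829.

√829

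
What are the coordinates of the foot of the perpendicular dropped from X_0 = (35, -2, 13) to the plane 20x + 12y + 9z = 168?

n = (20, 12, 9), |n|² = 625, and n·X_0 − 168 = 625.
t = 625/625 = 1, so the foot is X_0 − t·n = (35, -2, 13) − 1·(20, 12, 9) = (15, -14, 4).

(15, -14, 4)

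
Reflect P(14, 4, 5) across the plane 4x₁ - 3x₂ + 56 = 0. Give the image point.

With n = (4, -3, 0), the signed offset is (n·P − (-56))/|n|² = 100/25 = 4.
P' = P − 2t·n = (14, 4, 5) − 8·(4, -3, 0) = (-18, 28, 5).

(-18, 28, 5)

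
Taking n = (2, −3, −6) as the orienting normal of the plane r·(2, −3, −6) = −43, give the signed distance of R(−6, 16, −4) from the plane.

1

n·R − (-43) = 7.
|n| = 7, so the signed distance is 7/7 = 1.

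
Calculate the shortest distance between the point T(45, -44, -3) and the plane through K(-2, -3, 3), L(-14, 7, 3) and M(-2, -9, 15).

29√70/70

KL = (-12, 10, 0) and KM = (0, -6, 12), so a normal is n = KL × KM = (120, 144, 72).
Then n·(45, -44, -3) - (-456) = -696.
|n| = √(14400 + 20736 + 5184) = 24√70, so the distance is |-696|/(24√70) = 29√70/70.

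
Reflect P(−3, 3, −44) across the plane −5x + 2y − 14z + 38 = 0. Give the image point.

(27, -9, 40)

With n = (−5, 2, −14), the signed offset is (n·P − (-38))/|n|² = 675/225 = 3.
P' = P − 2t·n = (−3, 3, −44) − 6·(−5, 2, −14) = (27, −9, 40).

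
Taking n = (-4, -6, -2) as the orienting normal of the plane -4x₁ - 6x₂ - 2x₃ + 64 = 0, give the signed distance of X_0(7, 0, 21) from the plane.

n·X_0 − (-64) = -6.
|n| = 2√14, so the signed distance is -3/√14.

-3/√14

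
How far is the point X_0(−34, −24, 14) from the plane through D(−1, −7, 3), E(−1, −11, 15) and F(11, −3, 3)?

DE = (0, −4, 12) and DF = (12, 4, 0), so a normal is n = DE × DF = (−48, 144, 48).
Then n·(−34, −24, 14) − (−816) = −336.
|n| = √(2304 + 20736 + 2304) = 48√11, so the distance is |-336|/(48√11) = 7/√11.

7/√11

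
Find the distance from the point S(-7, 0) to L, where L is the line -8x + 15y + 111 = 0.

The normal to the line is n = (-8, 15) with |n| = 17.
|n·S − (-111)| = |56 − (-111)| = 167, so the distance is 167/17.

167/17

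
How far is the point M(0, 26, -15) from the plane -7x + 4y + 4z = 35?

1

n = (-7, 4, 4); n·P − 35 = 9; |n| = 9; distance = 9/9 = 1.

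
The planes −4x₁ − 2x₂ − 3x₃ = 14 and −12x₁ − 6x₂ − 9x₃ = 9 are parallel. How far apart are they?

Divide the second equation by 3 to match normals: −4x₁ − 2x₂ − 3x₃ = 3.
Both planes have normal n = (−4, −2, −3), |n| = √29. Any point on the first plane is at distance |3 − 14|/|n| = 11/√29 = 11√29/29 from the second.

11/√29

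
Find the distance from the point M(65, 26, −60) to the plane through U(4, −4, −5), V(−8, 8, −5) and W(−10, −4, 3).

7/3

UV = (−12, 12, 0) and UW = (−14, 0, 8), so a normal is n = UV × UW = (96, 96, 168).
Then n·(65, 26, −60) − (−840) = −504.
|n| = √(9216 + 9216 + 28224) = 216, so the distance is |-504|/216 = 7/3.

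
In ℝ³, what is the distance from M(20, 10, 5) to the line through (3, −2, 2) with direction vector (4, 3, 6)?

Direction vector d = (4, 3, 6).
AP = (17, 12, 3); AP·d = 122, |AP|² = 442, |d|² = 61.
distance² = |AP|² − (AP·d)²/|d|² = 442 − 14884/61 = 198, so the distance is 3√22.

3√22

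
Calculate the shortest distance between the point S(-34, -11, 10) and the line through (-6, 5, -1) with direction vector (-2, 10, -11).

6√26

Direction vector d = (-2, 10, -11).
AP = (-28, -16, 11), and AP × d = (66, -330, -312).
|AP × d|² = 210600 and |d|² = 225, so the distance is √(210600/225) = √936 = 6√26.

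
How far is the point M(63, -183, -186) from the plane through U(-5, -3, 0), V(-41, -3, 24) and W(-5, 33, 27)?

4

UV = (-36, 0, 24) and UW = (0, 36, 27), so a normal is n = UV × UW = (-864, 972, -1296).
d = |(-864)·63 + 972·(-183) + (-1296)·(-186) − 1404| / √(746496 + 944784 + 1679616) = |7344| / 1836 = 4.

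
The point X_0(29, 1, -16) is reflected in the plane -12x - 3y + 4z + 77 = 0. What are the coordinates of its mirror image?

With n = (-12, -3, 4), the signed offset is (n·X_0 − (-77))/|n|² = -338/169 = -2.
X_0' = X_0 − 2t·n = (29, 1, -16) − (-4)·(-12, -3, 4) = (-19, -11, 0).

(-19, -11, 0)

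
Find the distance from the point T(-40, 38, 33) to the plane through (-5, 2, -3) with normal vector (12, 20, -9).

24/25

The plane has equation n·(r − (-5, 2, -3)) = 0, i.e. n·r = 7.
Then n·(-40, 38, 33) - 7 = -24.
|n| = √(144 + 400 + 81) = 25, so the distance is |-24|/25 = 24/25.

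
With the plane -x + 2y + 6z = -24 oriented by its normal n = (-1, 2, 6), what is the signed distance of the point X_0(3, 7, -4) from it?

n·X_0 − (-24) = 11.
|n| = √41, so the signed distance is 11√41/41.

11√41/41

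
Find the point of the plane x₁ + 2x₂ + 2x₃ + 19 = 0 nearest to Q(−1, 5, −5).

(-3, 1, -9)

The perpendicular from Q has direction n = (1, 2, 2): r = (−1, 5, −5) + λ(1, 2, 2).
Substitute into the plane: n·(Q + λn) = -19 gives -1 + 9λ = -19, so λ = -2.
Foot = (−1, 5, −5) + (-2)·(1, 2, 2) = (−3, 1, −9).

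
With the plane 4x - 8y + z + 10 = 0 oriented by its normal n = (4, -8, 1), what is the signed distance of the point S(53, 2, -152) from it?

6

n·S − (-10) = 54.
|n| = 9, so the signed distance is 54/9 = 6.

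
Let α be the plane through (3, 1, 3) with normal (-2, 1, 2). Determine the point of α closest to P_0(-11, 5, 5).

(-3, 1, -3)

The perpendicular from P_0 has direction n = (-2, 1, 2): r = (-11, 5, 5) + λ(-2, 1, 2).
Substitute into the plane: n·(P_0 + λn) = 1 gives 37 + 9λ = 1, so λ = -4.
Foot = (-11, 5, 5) + (-4)·(-2, 1, 2) = (-3, 1, -3).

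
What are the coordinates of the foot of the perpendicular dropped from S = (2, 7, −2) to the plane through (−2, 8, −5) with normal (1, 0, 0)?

n = (1, 0, 0), |n|² = 1, and n·S − (-2) = 4.
t = 4/1 = 4, so the foot is S − t·n = (2, 7, −2) − 4·(1, 0, 0) = (−2, 7, −2).

(-2, 7, -2)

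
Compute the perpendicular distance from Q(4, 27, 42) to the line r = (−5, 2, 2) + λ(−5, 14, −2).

√2081

Direction vector d = (−5, 14, −2).
AP = (9, 25, 40), and AP × d = (−610, −182, 251).
|AP × d|² = 468225 and |d|² = 225, so the distance is √(468225/225) = √2081.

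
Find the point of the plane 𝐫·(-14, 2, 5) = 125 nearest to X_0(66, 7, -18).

n = (-14, 2, 5), |n|² = 225, and n·X_0 − 125 = -1125.
t = -1125/225 = -5, so the foot is X_0 − t·n = (66, 7, -18) − (-5)·(-14, 2, 5) = (-4, 17, 7).

(-4, 17, 7)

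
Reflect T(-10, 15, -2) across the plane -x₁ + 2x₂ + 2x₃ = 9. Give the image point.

(-4, 3, -14)

n = (-1, 2, 2), |n|² = 9, n·T − 9 = 27, so t = 27/9 = 3.
Foot F = T − 3·n = (-7, 9, -8); the reflection is 2F − T = (-4, 3, -14).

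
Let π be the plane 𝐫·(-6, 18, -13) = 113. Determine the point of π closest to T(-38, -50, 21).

(-50, -14, -5)

n = (-6, 18, -13), |n|² = 529, and n·T − 113 = -1058.
t = -1058/529 = -2, so the foot is T − t·n = (-38, -50, 21) − (-2)·(-6, 18, -13) = (-50, -14, -5).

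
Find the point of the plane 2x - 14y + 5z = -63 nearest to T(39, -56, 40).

n = (2, -14, 5), |n|² = 225, and n·T − (-63) = 1125.
t = 1125/225 = 5, so the foot is T − t·n = (39, -56, 40) − 5·(2, -14, 5) = (29, 14, 15).

(29, 14, 15)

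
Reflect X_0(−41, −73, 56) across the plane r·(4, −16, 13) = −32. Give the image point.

With n = (4, −16, 13), the signed offset is (n·X_0 − (-32))/|n|² = 1764/441 = 4.
X_0' = X_0 − 2t·n = (−41, −73, 56) − 8·(4, −16, 13) = (−73, 55, −48).

(-73, 55, -48)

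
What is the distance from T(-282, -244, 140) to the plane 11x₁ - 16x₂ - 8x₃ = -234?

n = (11, -16, -8); n·P − (-234) = -84; |n| = 21; distance = 84/21 = 4.

4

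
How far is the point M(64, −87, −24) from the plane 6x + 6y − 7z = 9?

d = |6·64 + 6·(-87) + (-7)·(-24) − 9| / √(36 + 36 + 49) = |21| / 11 = 21/11.

21/11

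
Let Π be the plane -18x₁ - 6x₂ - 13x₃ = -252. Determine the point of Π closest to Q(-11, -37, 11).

n = (-18, -6, -13), |n|² = 529, and n·Q − (-252) = 529.
t = 529/529 = 1, so the foot is Q − t·n = (-11, -37, 11) − 1·(-18, -6, -13) = (7, -31, 24).

(7, -31, 24)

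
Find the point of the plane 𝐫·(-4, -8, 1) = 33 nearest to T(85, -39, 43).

(757/9, -367/9, 389/9)

The perpendicular from T has direction n = (-4, -8, 1): r = (85, -39, 43) + μ(-4, -8, 1).
Substitute into the plane: n·(T + μn) = 33 gives 15 + 81μ = 33, so μ = 2/9.
Foot = (85, -39, 43) + (2/9)·(-4, -8, 1) = (757/9, -367/9, 389/9).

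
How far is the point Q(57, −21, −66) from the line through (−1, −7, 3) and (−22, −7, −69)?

A direction vector is d = (−21, 0, −72).
AP = (58, −14, −69); AP·d = 3750, |AP|² = 8321, |d|² = 5625.
distance² = |AP|² − (AP·d)²/|d|² = 8321 − 14062500/5625 = 5821, so the distance is √5821.

√5821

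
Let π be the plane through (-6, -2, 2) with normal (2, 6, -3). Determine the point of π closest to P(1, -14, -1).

n = (2, 6, -3), |n|² = 49, and n·P − (-30) = -49.
t = -49/49 = -1, so the foot is P − t·n = (1, -14, -1) − (-1)·(2, 6, -3) = (3, -8, -4).

(3, -8, -4)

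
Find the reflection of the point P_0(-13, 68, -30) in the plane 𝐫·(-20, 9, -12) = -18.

(67, 32, 18)

With n = (-20, 9, -12), the signed offset is (n·P_0 − (-18))/|n|² = 1250/625 = 2.
P_0' = P_0 − 2t·n = (-13, 68, -30) − 4·(-20, 9, -12) = (67, 32, 18).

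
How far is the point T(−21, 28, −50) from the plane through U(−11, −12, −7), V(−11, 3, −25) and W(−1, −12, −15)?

UV = (0, 15, −18) and UW = (10, 0, −8), so a normal is n = UV × UW = (−120, −180, −150).
d = |(-120)·(-21) + (-180)·28 + (-150)·(-50) − 4530| / √(14400 + 32400 + 22500) = |450| / (30√77) = 15√77/77.

15√77/77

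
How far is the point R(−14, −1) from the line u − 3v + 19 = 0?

8/√10

The normal to the line is n = (1, −3) with |n| = √10.
|n·R − (-19)| = |-11 − (-19)| = 8, so the distance is 8/√10.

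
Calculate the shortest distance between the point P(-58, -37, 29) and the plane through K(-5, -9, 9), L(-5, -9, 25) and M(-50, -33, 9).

4/17

KL = (0, 0, 16) and KM = (-45, -24, 0), so a normal is n = KL × KM = (384, -720, 0).
n = (384, -720, 0); n·P − 4560 = -192; |n| = 816; distance = 192/816 = 4/17.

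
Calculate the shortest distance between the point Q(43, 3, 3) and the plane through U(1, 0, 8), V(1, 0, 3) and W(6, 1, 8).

27√26/26

UV = (0, 0, −5) and UW = (5, 1, 0), so a normal is n = UV × UW = (5, −25, 0).
Then n·(43, 3, 3) − 5 = 135.
|n| = √(25 + 625 + 0) = 5√26, so the distance is |135|/(5√26) = 27/√26.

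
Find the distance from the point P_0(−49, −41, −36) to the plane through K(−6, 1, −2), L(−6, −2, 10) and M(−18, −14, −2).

13√42/42

KL = (0, −3, 12) and KM = (−12, −15, 0), so a normal is n = KL × KM = (180, −144, −36).
d = |180·(-49) + (-144)·(-41) + (-36)·(-36) − (-1152)| / √(32400 + 20736 + 1296) = |-468| / (36√42) = 13/√42.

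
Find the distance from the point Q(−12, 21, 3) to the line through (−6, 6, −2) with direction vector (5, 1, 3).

√286

Direction vector d = (5, 1, 3).
AP = (−6, 15, 5), and AP × d = (40, 43, −81).
|AP × d|² = 10010 and |d|² = 35, so the distance is √(10010/35) = √286.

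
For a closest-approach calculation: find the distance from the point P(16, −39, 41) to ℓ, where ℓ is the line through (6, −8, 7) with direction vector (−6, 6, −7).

√281

Direction vector d = (−6, 6, −7).
AP = (10, −31, 34); AP·d = -484, |AP|² = 2217, |d|² = 121.
distance² = |AP|² − (AP·d)²/|d|² = 2217 − 234256/121 = 281, so the distance is √281.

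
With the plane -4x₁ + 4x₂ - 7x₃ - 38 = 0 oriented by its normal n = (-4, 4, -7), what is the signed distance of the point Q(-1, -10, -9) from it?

n·Q − 38 = -11.
|n| = 9, so the signed distance is -11/9.

-11/9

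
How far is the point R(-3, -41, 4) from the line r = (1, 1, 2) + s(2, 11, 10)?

Direction vector d = (2, 11, 10).
AP = (-4, -42, 2), and AP × d = (-442, 44, 40).
|AP × d|² = 198900 and |d|² = 225, so the distance is √(198900/225) = √884 = 2√221.

2√221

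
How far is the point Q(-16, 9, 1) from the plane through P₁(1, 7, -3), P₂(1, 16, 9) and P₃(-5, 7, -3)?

4/5

P₁P₂ = (0, 9, 12) and P₁P₃ = (-6, 0, 0), so a normal is n = P₁P₂ × P₁P₃ = (0, -72, 54).
d = |(-72)·9 + 54·1 − (-666)| / √(0 + 5184 + 2916) = |72| / 90 = 4/5.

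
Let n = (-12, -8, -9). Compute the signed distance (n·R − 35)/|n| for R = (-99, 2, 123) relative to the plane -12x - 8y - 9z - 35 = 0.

30/17

n·R − 35 = 30.
|n| = 17, so the signed distance is 30/17.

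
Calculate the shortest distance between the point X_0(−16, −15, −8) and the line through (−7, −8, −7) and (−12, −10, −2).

√77

A direction vector is d = (−5, −2, 5).
AP = (−9, −7, −1); AP·d = 54, |AP|² = 131, |d|² = 54.
distance² = |AP|² − (AP·d)²/|d|² = 131 − 2916/54 = 77, so the distance is √77.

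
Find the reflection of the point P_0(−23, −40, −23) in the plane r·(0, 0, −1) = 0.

With n = (0, 0, −1), the signed offset is (n·P_0 − 0)/|n|² = 23/1 = 23.
P_0' = P_0 − 2t·n = (−23, −40, −23) − 46·(0, 0, −1) = (−23, −40, 23).

(-23, -40, 23)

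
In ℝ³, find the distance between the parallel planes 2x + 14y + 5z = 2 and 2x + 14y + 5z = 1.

1/15

With common normal n = (2, 14, 5) (|n| = 15), the distance is |2 − 1|/|n| = 1/15.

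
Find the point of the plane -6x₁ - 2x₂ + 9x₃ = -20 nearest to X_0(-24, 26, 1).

(-18, 28, -8)

n = (-6, -2, 9), |n|² = 121, and n·X_0 − (-20) = 121.
t = 121/121 = 1, so the foot is X_0 − t·n = (-24, 26, 1) − 1·(-6, -2, 9) = (-18, 28, -8).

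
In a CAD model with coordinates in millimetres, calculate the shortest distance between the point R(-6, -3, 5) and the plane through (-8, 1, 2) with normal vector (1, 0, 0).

The plane has equation n·(r − (-8, 1, 2)) = 0, i.e. n·r = -8.
Then n·(-6, -3, 5) - (-8) = 2.
|n| = √(1 + 0 + 0) = 1, so the distance is |2|/1 = 2.

2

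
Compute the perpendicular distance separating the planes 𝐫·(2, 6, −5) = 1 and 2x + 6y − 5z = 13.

With common normal n = (2, 6, −5) (|n| = √65), the distance is |1 − 13|/|n| = 12/√65.

12√65/65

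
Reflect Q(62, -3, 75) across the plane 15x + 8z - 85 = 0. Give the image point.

(-88, -3, -5)

With n = (15, 0, 8), the signed offset is (n·Q − 85)/|n|² = 1445/289 = 5.
Q' = Q − 2t·n = (62, -3, 75) − 10·(15, 0, 8) = (-88, -3, -5).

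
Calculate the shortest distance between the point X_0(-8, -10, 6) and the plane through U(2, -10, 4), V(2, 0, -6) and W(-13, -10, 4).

√2

UV = (0, 10, -10) and UW = (-15, 0, 0), so a normal is n = UV × UW = (0, 150, 150).
Then n·(-8, -10, 6) - (-900) = 300.
|n| = √(0 + 22500 + 22500) = 150√2, so the distance is |300|/(150√2) = √2.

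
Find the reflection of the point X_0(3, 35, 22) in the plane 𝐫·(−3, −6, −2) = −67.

(-21, -13, 6)

With n = (−3, −6, −2), the signed offset is (n·X_0 − (-67))/|n|² = -196/49 = -4.
X_0' = X_0 − 2t·n = (3, 35, 22) − (-8)·(−3, −6, −2) = (−21, −13, 6).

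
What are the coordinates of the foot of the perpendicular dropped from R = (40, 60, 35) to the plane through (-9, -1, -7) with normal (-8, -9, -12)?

The perpendicular from R has direction n = (-8, -9, -12): r = (40, 60, 35) + λ(-8, -9, -12).
Substitute into the plane: n·(R + λn) = 165 gives -1280 + 289λ = 165, so λ = 5.
Foot = (40, 60, 35) + 5·(-8, -9, -12) = (0, 15, -25).

(0, 15, -25)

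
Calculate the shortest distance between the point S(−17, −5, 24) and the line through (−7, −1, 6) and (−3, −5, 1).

2√53

A direction vector is d = (4, −4, −5).
AP = (−10, −4, 18), and AP × d = (92, 22, 56).
|AP × d|² = 12084 and |d|² = 57, so the distance is √(12084/57) = √212 = 2√53.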